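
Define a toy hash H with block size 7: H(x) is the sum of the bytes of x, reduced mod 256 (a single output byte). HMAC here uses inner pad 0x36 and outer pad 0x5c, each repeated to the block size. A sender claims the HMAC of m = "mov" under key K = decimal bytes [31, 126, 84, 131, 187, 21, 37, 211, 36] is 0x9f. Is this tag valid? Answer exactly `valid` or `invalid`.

Key decimal bytes [31, 126, 84, 131, 187, 21, 37, 211, 36] = 1f 7e 54 83 bb 15 25 d3 24 is 9 bytes > B = 7, so hash it first: H(key) = 60, then zero-pad to 7 bytes: K' = 60 00 00 00 00 00 00.
K' ⊕ ipad = 56 36 36 36 36 36 36; K' ⊕ opad = 3c 5c 5c 5c 5c 5c 5c.
Inner hash: sum = 86+54+54+54+54+54+54+109+111+118 = 748; mod 256 = 236 → ec.
Outer hash (recomputed tag): sum = 60+92+92+92+92+92+92+236 = 848; mod 256 = 80 → 50.
Recomputed tag = 50; claimed = 9f → mismatch.

invalid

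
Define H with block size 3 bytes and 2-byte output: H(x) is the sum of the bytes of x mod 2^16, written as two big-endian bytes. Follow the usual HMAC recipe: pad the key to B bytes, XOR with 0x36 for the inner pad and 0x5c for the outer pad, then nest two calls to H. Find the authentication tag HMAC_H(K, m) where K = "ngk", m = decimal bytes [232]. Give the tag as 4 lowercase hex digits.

0193

Key "ngk" = 6e 67 6b is exactly B = 3 bytes: K' = 6e 67 6b.
K' ⊕ ipad = 58 51 5d.  K' ⊕ opad = 32 3b 37.
Inner input = (K'⊕ipad) ∥ m = 58 51 5d ∥ e8.
Inner hash: sum = 88+81+93+232 = 494 → 01 ee.
Outer input = (K'⊕opad) ∥ inner = 32 3b 37 ∥ 01 ee.
Outer hash (tag): sum = 50+59+55+1+238 = 403 → 01 93.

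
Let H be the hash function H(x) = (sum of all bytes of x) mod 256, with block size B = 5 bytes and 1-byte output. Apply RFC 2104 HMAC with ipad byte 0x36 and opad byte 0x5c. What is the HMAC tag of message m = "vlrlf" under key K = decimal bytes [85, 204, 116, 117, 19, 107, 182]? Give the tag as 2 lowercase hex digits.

Key decimal bytes [85, 204, 116, 117, 19, 107, 182] = 55 cc 74 75 13 6b b6 is 7 bytes > B = 5, so hash it first: H(key) = 3e, then zero-pad to 5 bytes: K' = 3e 00 00 00 00.
K' ⊕ ipad = 08 36 36 36 36.  K' ⊕ opad = 62 5c 5c 5c 5c.
Inner input = (K'⊕ipad) ∥ m = 08 36 36 36 36 ∥ 76 6c 72 6c 66.
Inner hash: sum = 8+54+54+54+54+118+108+114+108+102 = 774; mod 256 = 6 → 06.
Outer input = (K'⊕opad) ∥ inner = 62 5c 5c 5c 5c ∥ 06.
Outer hash (tag): sum = 98+92+92+92+92+6 = 472; mod 256 = 216 → d8.

d8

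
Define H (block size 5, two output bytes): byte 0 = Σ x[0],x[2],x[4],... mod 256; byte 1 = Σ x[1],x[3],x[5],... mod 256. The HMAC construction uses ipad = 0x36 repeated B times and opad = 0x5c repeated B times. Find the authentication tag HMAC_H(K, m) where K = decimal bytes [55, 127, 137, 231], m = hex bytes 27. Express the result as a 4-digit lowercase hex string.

ddd4

Key decimal bytes [55, 127, 137, 231] = 37 7f 89 e7 is 4 bytes ≤ B = 5; zero-pad to 5 bytes: K' = 37 7f 89 e7 00.
K' ⊕ ipad = 01 49 bf d1 36.  K' ⊕ opad = 6b 23 d5 bb 5c.
Inner input = (K'⊕ipad) ∥ m = 01 49 bf d1 36 ∥ 27.
Inner hash: even-index sum = 246 mod 256 = 246; odd-index sum = 321 mod 256 = 65 → f6 41.
Outer input = (K'⊕opad) ∥ inner = 6b 23 d5 bb 5c ∥ f6 41.
Outer hash (tag): even-index sum = 477 mod 256 = 221; odd-index sum = 468 mod 256 = 212 → dd d4.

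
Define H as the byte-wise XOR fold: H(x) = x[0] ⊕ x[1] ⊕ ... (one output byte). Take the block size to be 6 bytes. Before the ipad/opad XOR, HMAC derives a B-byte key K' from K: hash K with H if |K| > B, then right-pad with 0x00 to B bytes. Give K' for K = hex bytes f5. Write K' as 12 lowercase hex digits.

Key hex bytes f5 is 1 byte ≤ B = 6; zero-pad to 6 bytes: K' = f5 00 00 00 00 00.

f50000000000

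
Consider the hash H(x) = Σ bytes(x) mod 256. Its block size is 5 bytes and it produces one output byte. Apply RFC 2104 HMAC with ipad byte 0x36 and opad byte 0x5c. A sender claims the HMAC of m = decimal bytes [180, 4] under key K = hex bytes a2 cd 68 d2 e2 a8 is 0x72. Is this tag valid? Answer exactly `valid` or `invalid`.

invalid

Key hex bytes a2 cd 68 d2 e2 a8 is 6 bytes > B = 5, so hash it first: H(key) = 33, then zero-pad to 5 bytes: K' = 33 00 00 00 00.
K' ⊕ ipad = 05 36 36 36 36; K' ⊕ opad = 6f 5c 5c 5c 5c.
Inner hash: sum = 5+54+54+54+54+180+4 = 405; mod 256 = 149 → 95.
Outer hash (recomputed tag): sum = 111+92+92+92+92+149 = 628; mod 256 = 116 → 74.
Recomputed tag = 74; claimed = 72 → mismatch.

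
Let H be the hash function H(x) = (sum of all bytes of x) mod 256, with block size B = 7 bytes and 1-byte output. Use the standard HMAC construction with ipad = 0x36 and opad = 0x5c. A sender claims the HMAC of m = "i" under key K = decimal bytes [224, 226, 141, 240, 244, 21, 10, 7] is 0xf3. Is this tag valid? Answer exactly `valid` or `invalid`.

Key decimal bytes [224, 226, 141, 240, 244, 21, 10, 7] = e0 e2 8d f0 f4 15 0a 07 is 8 bytes > B = 7, so hash it first: H(key) = 59, then zero-pad to 7 bytes: K' = 59 00 00 00 00 00 00.
K' ⊕ ipad = 6f 36 36 36 36 36 36; K' ⊕ opad = 05 5c 5c 5c 5c 5c 5c.
Inner hash: sum = 111+54+54+54+54+54+54+105 = 540; mod 256 = 28 → 1c.
Outer hash (recomputed tag): sum = 5+92+92+92+92+92+92+28 = 585; mod 256 = 73 → 49.
Recomputed tag = 49; claimed = f3 → mismatch.

invalid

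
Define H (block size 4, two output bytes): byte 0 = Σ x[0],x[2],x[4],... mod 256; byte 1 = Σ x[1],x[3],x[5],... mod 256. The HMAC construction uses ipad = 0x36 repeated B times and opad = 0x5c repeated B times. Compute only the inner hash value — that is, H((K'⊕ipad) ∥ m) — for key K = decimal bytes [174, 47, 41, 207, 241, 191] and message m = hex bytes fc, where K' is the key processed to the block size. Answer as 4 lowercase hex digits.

30c1

Key decimal bytes [174, 47, 41, 207, 241, 191] = ae 2f 29 cf f1 bf is 6 bytes > B = 4, so hash it first: H(key) = c8 bd, then zero-pad to 4 bytes: K' = c8 bd 00 00.
K' ⊕ ipad = fe 8b 36 36.
Inner input = fe 8b 36 36 ∥ fc.
Inner hash: even-index sum = 560 mod 256 = 48; odd-index sum = 193 mod 256 = 193 → 30 c1.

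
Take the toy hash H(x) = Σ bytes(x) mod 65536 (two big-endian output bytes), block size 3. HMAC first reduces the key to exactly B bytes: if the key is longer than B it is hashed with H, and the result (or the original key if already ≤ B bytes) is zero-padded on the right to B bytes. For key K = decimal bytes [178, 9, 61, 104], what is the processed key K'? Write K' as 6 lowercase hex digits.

|K| = 4 > B = 3, so first hash the key.
H(K): sum = 178+9+61+104 = 352 → 01 60.
Zero-pad H(K) = 01 60 to 3 bytes: K' = 01 60 00.

016000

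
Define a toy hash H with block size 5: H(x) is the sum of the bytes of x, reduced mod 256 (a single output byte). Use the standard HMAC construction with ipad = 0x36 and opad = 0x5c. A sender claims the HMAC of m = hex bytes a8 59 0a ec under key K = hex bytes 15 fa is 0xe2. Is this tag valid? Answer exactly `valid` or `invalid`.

invalid

Key hex bytes 15 fa is 2 bytes ≤ B = 5; zero-pad to 5 bytes: K' = 15 fa 00 00 00.
K' ⊕ ipad = 23 cc 36 36 36; K' ⊕ opad = 49 a6 5c 5c 5c.
Inner hash: sum = 35+204+54+54+54+168+89+10+236 = 904; mod 256 = 136 → 88.
Outer hash (recomputed tag): sum = 73+166+92+92+92+136 = 651; mod 256 = 139 → 8b.
Recomputed tag = 8b; claimed = e2 → mismatch.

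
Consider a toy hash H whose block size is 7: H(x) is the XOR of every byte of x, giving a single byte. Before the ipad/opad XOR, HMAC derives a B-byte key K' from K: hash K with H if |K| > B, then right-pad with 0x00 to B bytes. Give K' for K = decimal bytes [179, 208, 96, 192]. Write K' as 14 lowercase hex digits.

Key decimal bytes [179, 208, 96, 192] = b3 d0 60 c0 is 4 bytes ≤ B = 7; zero-pad to 7 bytes: K' = b3 d0 60 c0 00 00 00.

b3d060c0000000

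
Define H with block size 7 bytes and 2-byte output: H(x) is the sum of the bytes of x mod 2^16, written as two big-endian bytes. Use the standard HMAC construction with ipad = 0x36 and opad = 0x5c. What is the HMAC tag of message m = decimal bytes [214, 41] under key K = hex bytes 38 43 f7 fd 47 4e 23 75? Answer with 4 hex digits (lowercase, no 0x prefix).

03d9

Key hex bytes 38 43 f7 fd 47 4e 23 75 is 8 bytes > B = 7, so hash it first: H(key) = 03 9c, then zero-pad to 7 bytes: K' = 03 9c 00 00 00 00 00.
K' ⊕ ipad = 35 aa 36 36 36 36 36.  K' ⊕ opad = 5f c0 5c 5c 5c 5c 5c.
Inner input = (K'⊕ipad) ∥ m = 35 aa 36 36 36 36 36 ∥ d6 29.
Inner hash: sum = 53+170+54+54+54+54+54+214+41 = 748 → 02 ec.
Outer input = (K'⊕opad) ∥ inner = 5f c0 5c 5c 5c 5c 5c ∥ 02 ec.
Outer hash (tag): sum = 95+192+92+92+92+92+92+2+236 = 985 → 03 d9.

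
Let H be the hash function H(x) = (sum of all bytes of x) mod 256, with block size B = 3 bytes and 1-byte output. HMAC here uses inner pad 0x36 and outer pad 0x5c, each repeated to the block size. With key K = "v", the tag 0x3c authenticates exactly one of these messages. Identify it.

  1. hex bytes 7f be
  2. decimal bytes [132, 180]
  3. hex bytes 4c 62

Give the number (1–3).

Key "v" = 76 is 1 byte ≤ B = 3; zero-pad to 3 bytes: K' = 76 00 00.
K' ⊕ ipad = 40 36 36; K' ⊕ opad = 2a 5c 5c.
m1: inner = H(40 36 36 7f be) = e9; tag = H(2a 5c 5c e9) = cb
m2: inner = H(40 36 36 84 b4) = e4; tag = H(2a 5c 5c e4) = c6
m3: inner = H(40 36 36 4c 62) = 5a; tag = H(2a 5c 5c 5a) = 3c ← matches

3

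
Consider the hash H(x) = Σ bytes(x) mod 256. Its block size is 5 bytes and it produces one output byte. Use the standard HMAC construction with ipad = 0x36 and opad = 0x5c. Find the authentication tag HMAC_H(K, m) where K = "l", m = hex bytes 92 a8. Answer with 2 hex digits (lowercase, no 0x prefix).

Key "l" = 6c is 1 byte ≤ B = 5; zero-pad to 5 bytes: K' = 6c 00 00 00 00.
K' ⊕ ipad = 5a 36 36 36 36.  K' ⊕ opad = 30 5c 5c 5c 5c.
Inner input = (K'⊕ipad) ∥ m = 5a 36 36 36 36 ∥ 92 a8.
Inner hash: sum = 90+54+54+54+54+146+168 = 620; mod 256 = 108 → 6c.
Outer input = (K'⊕opad) ∥ inner = 30 5c 5c 5c 5c ∥ 6c.
Outer hash (tag): sum = 48+92+92+92+92+108 = 524; mod 256 = 12 → 0c.

0c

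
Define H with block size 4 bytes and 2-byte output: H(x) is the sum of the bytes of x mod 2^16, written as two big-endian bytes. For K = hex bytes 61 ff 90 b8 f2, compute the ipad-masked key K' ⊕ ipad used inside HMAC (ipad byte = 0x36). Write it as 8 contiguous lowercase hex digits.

35ac3636

Key hex bytes 61 ff 90 b8 f2 is 5 bytes > B = 4, so hash it first: H(key) = 03 9a, then zero-pad to 4 bytes: K' = 03 9a 00 00.
XOR each byte with 0x36: 03⊕36=35, 9a⊕36=ac, 00⊕36=36, 00⊕36=36.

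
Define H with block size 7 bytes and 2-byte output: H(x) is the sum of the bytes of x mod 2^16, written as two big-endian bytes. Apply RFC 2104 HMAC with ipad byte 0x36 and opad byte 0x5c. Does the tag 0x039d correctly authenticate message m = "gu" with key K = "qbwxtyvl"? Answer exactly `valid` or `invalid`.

invalid

Key "qbwxtyvl" = 71 62 77 78 74 79 76 6c is 8 bytes > B = 7, so hash it first: H(key) = 03 91, then zero-pad to 7 bytes: K' = 03 91 00 00 00 00 00.
K' ⊕ ipad = 35 a7 36 36 36 36 36; K' ⊕ opad = 5f cd 5c 5c 5c 5c 5c.
Inner hash: sum = 53+167+54+54+54+54+54+103+117 = 710 → 02 c6.
Outer hash (recomputed tag): sum = 95+205+92+92+92+92+92+2+198 = 960 → 03 c0.
Recomputed tag = 03c0; claimed = 039d → mismatch.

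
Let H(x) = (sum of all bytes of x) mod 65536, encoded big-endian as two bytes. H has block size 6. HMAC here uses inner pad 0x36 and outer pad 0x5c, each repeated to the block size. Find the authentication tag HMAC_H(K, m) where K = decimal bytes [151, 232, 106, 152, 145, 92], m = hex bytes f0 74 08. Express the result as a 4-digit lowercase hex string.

Key decimal bytes [151, 232, 106, 152, 145, 92] = 97 e8 6a 98 91 5c is exactly B = 6 bytes: K' = 97 e8 6a 98 91 5c.
K' ⊕ ipad = a1 de 5c ae a7 6a.  K' ⊕ opad = cb b4 36 c4 cd 00.
Inner input = (K'⊕ipad) ∥ m = a1 de 5c ae a7 6a ∥ f0 74 08.
Inner hash: sum = 161+222+92+174+167+106+240+116+8 = 1286 → 05 06.
Outer input = (K'⊕opad) ∥ inner = cb b4 36 c4 cd 00 ∥ 05 06.
Outer hash (tag): sum = 203+180+54+196+205+0+5+6 = 849 → 03 51.

0351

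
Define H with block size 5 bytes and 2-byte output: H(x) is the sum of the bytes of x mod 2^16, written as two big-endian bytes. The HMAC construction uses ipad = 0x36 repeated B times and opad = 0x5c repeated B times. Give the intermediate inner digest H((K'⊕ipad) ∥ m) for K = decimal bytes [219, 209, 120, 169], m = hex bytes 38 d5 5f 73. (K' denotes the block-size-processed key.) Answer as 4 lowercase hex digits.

04d6

Key decimal bytes [219, 209, 120, 169] = db d1 78 a9 is 4 bytes ≤ B = 5; zero-pad to 5 bytes: K' = db d1 78 a9 00.
K' ⊕ ipad = ed e7 4e 9f 36.
Inner input = ed e7 4e 9f 36 ∥ 38 d5 5f 73.
Inner hash: sum = 237+231+78+159+54+56+213+95+115 = 1238 → 04 d6.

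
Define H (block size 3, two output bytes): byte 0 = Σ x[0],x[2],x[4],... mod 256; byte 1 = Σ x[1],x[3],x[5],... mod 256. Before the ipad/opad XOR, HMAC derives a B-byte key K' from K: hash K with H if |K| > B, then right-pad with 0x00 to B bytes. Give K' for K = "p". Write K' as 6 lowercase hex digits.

700000

Key "p" = 70 is 1 byte ≤ B = 3; zero-pad to 3 bytes: K' = 70 00 00.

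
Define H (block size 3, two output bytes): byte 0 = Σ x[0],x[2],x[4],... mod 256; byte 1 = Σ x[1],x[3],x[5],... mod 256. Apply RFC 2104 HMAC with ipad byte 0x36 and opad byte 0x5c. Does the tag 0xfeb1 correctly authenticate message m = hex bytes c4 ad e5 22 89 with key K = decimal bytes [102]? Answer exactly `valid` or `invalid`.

Key decimal bytes [102] = 66 is 1 byte ≤ B = 3; zero-pad to 3 bytes: K' = 66 00 00.
K' ⊕ ipad = 50 36 36; K' ⊕ opad = 3a 5c 5c.
Inner hash: even-index sum = 341 mod 256 = 85; odd-index sum = 616 mod 256 = 104 → 55 68.
Outer hash (recomputed tag): even-index sum = 254 mod 256 = 254; odd-index sum = 177 mod 256 = 177 → fe b1.
Recomputed tag = feb1; claimed = feb1 → match.

valid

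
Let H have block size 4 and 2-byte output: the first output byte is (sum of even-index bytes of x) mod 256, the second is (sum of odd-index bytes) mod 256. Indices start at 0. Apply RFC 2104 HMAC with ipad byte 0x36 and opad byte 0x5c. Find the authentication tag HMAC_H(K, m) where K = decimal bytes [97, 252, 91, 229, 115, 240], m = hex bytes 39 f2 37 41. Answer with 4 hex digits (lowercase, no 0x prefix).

Key decimal bytes [97, 252, 91, 229, 115, 240] = 61 fc 5b e5 73 f0 is 6 bytes > B = 4, so hash it first: H(key) = 2f d1, then zero-pad to 4 bytes: K' = 2f d1 00 00.
K' ⊕ ipad = 19 e7 36 36.  K' ⊕ opad = 73 8d 5c 5c.
Inner input = (K'⊕ipad) ∥ m = 19 e7 36 36 ∥ 39 f2 37 41.
Inner hash: even-index sum = 191 mod 256 = 191; odd-index sum = 592 mod 256 = 80 → bf 50.
Outer input = (K'⊕opad) ∥ inner = 73 8d 5c 5c ∥ bf 50.
Outer hash (tag): even-index sum = 398 mod 256 = 142; odd-index sum = 313 mod 256 = 57 → 8e 39.

8e39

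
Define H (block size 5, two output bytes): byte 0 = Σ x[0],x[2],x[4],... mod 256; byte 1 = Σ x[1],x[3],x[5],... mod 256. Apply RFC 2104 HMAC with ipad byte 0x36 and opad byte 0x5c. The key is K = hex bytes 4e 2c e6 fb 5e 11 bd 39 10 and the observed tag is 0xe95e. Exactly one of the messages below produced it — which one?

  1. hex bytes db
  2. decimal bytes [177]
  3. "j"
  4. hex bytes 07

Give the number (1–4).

Key hex bytes 4e 2c e6 fb 5e 11 bd 39 10 is 9 bytes > B = 5, so hash it first: H(key) = 5f 71, then zero-pad to 5 bytes: K' = 5f 71 00 00 00.
K' ⊕ ipad = 69 47 36 36 36; K' ⊕ opad = 03 2d 5c 5c 5c.
m1: inner = H(69 47 36 36 36 db) = d5 58; tag = H(03 2d 5c 5c 5c d5 58) = 135e
m2: inner = H(69 47 36 36 36 b1) = d5 2e; tag = H(03 2d 5c 5c 5c d5 2e) = e95e ← matches
m3: inner = H(69 47 36 36 36 6a) = d5 e7; tag = H(03 2d 5c 5c 5c d5 e7) = a25e
m4: inner = H(69 47 36 36 36 07) = d5 84; tag = H(03 2d 5c 5c 5c d5 84) = 3f5e

2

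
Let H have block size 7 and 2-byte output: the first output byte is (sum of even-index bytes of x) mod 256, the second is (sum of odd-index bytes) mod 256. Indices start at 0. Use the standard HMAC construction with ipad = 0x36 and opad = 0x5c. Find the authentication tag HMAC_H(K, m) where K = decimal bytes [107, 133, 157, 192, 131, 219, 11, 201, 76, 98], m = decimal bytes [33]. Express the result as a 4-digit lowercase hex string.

dc45

Key decimal bytes [107, 133, 157, 192, 131, 219, 11, 201, 76, 98] = 6b 85 9d c0 83 db 0b c9 4c 62 is 10 bytes > B = 7, so hash it first: H(key) = e2 4b, then zero-pad to 7 bytes: K' = e2 4b 00 00 00 00 00.
K' ⊕ ipad = d4 7d 36 36 36 36 36.  K' ⊕ opad = be 17 5c 5c 5c 5c 5c.
Inner input = (K'⊕ipad) ∥ m = d4 7d 36 36 36 36 36 ∥ 21.
Inner hash: even-index sum = 374 mod 256 = 118; odd-index sum = 266 mod 256 = 10 → 76 0a.
Outer input = (K'⊕opad) ∥ inner = be 17 5c 5c 5c 5c 5c ∥ 76 0a.
Outer hash (tag): even-index sum = 476 mod 256 = 220; odd-index sum = 325 mod 256 = 69 → dc 45.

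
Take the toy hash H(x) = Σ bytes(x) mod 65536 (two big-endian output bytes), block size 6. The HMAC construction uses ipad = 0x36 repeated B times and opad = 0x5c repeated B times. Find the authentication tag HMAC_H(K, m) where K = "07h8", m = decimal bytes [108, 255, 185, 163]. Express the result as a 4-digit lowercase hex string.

Key "07h8" = 30 37 68 38 is 4 bytes ≤ B = 6; zero-pad to 6 bytes: K' = 30 37 68 38 00 00.
K' ⊕ ipad = 06 01 5e 0e 36 36.  K' ⊕ opad = 6c 6b 34 64 5c 5c.
Inner input = (K'⊕ipad) ∥ m = 06 01 5e 0e 36 36 ∥ 6c ff b9 a3.
Inner hash: sum = 6+1+94+14+54+54+108+255+185+163 = 934 → 03 a6.
Outer input = (K'⊕opad) ∥ inner = 6c 6b 34 64 5c 5c ∥ 03 a6.
Outer hash (tag): sum = 108+107+52+100+92+92+3+166 = 720 → 02 d0.

02d0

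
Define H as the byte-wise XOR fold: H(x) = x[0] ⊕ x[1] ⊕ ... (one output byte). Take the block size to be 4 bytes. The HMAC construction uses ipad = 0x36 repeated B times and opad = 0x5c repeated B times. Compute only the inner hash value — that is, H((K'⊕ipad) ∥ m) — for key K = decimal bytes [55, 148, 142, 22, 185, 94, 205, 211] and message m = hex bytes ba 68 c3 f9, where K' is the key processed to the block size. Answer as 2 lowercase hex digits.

2a

Key decimal bytes [55, 148, 142, 22, 185, 94, 205, 211] = 37 94 8e 16 b9 5e cd d3 is 8 bytes > B = 4, so hash it first: H(key) = c2, then zero-pad to 4 bytes: K' = c2 00 00 00.
K' ⊕ ipad = f4 36 36 36.
Inner input = f4 36 36 36 ∥ ba 68 c3 f9.
Inner hash: XOR f4⊕36⊕36⊕36⊕ba⊕68⊕c3⊕f9 = 2a.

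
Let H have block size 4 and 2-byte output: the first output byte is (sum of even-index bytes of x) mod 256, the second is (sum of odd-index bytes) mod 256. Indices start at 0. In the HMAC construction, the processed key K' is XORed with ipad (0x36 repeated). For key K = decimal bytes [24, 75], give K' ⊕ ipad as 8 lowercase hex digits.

Key decimal bytes [24, 75] = 18 4b is 2 bytes ≤ B = 4; zero-pad to 4 bytes: K' = 18 4b 00 00.
XOR each byte with 0x36: 18⊕36=2e, 4b⊕36=7d, 00⊕36=36, 00⊕36=36.

2e7d3636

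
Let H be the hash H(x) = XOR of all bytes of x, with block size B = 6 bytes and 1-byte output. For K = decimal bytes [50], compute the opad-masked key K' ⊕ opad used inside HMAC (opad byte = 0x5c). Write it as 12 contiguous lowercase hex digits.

Key decimal bytes [50] = 32 is 1 byte ≤ B = 6; zero-pad to 6 bytes: K' = 32 00 00 00 00 00.
XOR each byte with 0x5c: 32⊕5c=6e, 00⊕5c=5c, 00⊕5c=5c, 00⊕5c=5c, 00⊕5c=5c, 00⊕5c=5c.

6e5c5c5c5c5c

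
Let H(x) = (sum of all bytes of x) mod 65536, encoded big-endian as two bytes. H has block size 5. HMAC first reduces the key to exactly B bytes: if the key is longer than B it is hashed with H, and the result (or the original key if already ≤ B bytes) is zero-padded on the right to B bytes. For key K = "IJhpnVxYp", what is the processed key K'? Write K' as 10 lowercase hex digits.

0370000000

|K| = 9 > B = 5, so first hash the key.
H(K): sum = 73+74+104+112+110+86+120+89+112 = 880 → 03 70.
Zero-pad H(K) = 03 70 to 5 bytes: K' = 03 70 00 00 00.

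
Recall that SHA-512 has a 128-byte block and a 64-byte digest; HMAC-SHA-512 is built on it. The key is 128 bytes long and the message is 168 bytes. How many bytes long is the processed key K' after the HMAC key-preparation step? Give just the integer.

128

Key is 128 ≤ 128 bytes, zero-padded: |K'| = 128.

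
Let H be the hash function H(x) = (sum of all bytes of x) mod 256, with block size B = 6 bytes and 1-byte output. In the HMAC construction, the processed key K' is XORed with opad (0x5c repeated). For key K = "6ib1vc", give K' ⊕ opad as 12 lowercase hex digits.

Key "6ib1vc" = 36 69 62 31 76 63 is exactly B = 6 bytes: K' = 36 69 62 31 76 63.
XOR each byte with 0x5c: 36⊕5c=6a, 69⊕5c=35, 62⊕5c=3e, 31⊕5c=6d, 76⊕5c=2a, 63⊕5c=3f.

6a353e6d2a3f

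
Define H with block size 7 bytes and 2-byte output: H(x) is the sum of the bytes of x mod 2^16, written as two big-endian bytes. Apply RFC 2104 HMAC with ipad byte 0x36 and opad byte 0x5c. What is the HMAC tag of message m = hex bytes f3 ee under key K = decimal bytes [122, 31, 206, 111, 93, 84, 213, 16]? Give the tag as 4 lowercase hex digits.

Key decimal bytes [122, 31, 206, 111, 93, 84, 213, 16] = 7a 1f ce 6f 5d 54 d5 10 is 8 bytes > B = 7, so hash it first: H(key) = 03 6c, then zero-pad to 7 bytes: K' = 03 6c 00 00 00 00 00.
K' ⊕ ipad = 35 5a 36 36 36 36 36.  K' ⊕ opad = 5f 30 5c 5c 5c 5c 5c.
Inner input = (K'⊕ipad) ∥ m = 35 5a 36 36 36 36 36 ∥ f3 ee.
Inner hash: sum = 53+90+54+54+54+54+54+243+238 = 894 → 03 7e.
Outer input = (K'⊕opad) ∥ inner = 5f 30 5c 5c 5c 5c 5c ∥ 03 7e.
Outer hash (tag): sum = 95+48+92+92+92+92+92+3+126 = 732 → 02 dc.

02dc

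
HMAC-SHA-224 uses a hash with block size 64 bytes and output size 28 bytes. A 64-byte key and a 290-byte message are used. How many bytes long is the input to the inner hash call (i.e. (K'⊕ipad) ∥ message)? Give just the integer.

354

Key is 64 ≤ 64 bytes, zero-padded: |K'| = 64.
Inner input = (K'⊕ipad) ∥ m → 64 + 290 = 354 bytes.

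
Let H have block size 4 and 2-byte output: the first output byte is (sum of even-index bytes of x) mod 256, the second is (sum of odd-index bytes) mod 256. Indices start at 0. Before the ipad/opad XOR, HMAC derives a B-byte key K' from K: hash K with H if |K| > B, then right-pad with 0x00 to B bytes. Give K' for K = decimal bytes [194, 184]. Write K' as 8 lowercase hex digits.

c2b80000

Key decimal bytes [194, 184] = c2 b8 is 2 bytes ≤ B = 4; zero-pad to 4 bytes: K' = c2 b8 00 00.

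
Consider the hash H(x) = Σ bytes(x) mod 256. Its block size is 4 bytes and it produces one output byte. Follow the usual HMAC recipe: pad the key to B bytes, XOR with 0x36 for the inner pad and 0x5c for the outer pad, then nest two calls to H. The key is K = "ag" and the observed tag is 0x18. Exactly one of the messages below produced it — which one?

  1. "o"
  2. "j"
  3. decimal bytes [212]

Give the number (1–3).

3

Key "ag" = 61 67 is 2 bytes ≤ B = 4; zero-pad to 4 bytes: K' = 61 67 00 00.
K' ⊕ ipad = 57 51 36 36; K' ⊕ opad = 3d 3b 5c 5c.
m1: inner = H(57 51 36 36 6f) = 83; tag = H(3d 3b 5c 5c 83) = b3
m2: inner = H(57 51 36 36 6a) = 7e; tag = H(3d 3b 5c 5c 7e) = ae
m3: inner = H(57 51 36 36 d4) = e8; tag = H(3d 3b 5c 5c e8) = 18 ← matches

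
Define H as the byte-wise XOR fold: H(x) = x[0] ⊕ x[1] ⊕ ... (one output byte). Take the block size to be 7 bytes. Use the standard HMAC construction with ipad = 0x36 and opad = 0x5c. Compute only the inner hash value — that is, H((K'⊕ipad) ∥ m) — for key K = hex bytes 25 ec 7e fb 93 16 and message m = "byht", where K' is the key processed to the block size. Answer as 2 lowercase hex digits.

Key hex bytes 25 ec 7e fb 93 16 is 6 bytes ≤ B = 7; zero-pad to 7 bytes: K' = 25 ec 7e fb 93 16 00.
K' ⊕ ipad = 13 da 48 cd a5 20 36.
Inner input = 13 da 48 cd a5 20 36 ∥ 62 79 68 74.
Inner hash: XOR 13⊕da⊕48⊕cd⊕a5⊕20⊕36⊕62⊕79⊕68⊕74 = f8.

f8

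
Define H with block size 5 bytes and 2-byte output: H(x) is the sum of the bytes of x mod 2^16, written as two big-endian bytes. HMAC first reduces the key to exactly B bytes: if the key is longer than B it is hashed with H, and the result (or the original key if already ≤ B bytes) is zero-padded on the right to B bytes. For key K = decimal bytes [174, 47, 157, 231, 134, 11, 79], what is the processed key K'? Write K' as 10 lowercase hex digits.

|K| = 7 > B = 5, so first hash the key.
H(K): sum = 174+47+157+231+134+11+79 = 833 → 03 41.
Zero-pad H(K) = 03 41 to 5 bytes: K' = 03 41 00 00 00.

0341000000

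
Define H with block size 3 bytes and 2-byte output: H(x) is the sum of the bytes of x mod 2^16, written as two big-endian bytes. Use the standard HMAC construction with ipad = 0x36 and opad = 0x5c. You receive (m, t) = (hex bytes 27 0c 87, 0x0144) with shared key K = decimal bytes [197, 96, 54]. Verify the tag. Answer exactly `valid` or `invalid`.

valid

Key decimal bytes [197, 96, 54] = c5 60 36 is exactly B = 3 bytes: K' = c5 60 36.
K' ⊕ ipad = f3 56 00; K' ⊕ opad = 99 3c 6a.
Inner hash: sum = 243+86+0+39+12+135 = 515 → 02 03.
Outer hash (recomputed tag): sum = 153+60+106+2+3 = 324 → 01 44.
Recomputed tag = 0144; claimed = 0144 → match.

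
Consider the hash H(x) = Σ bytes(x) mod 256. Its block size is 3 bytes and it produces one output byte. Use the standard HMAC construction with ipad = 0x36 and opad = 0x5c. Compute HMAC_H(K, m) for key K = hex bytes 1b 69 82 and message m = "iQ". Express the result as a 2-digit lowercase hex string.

54

Key hex bytes 1b 69 82 is exactly B = 3 bytes: K' = 1b 69 82.
K' ⊕ ipad = 2d 5f b4.  K' ⊕ opad = 47 35 de.
Inner input = (K'⊕ipad) ∥ m = 2d 5f b4 ∥ 69 51.
Inner hash: sum = 45+95+180+105+81 = 506; mod 256 = 250 → fa.
Outer input = (K'⊕opad) ∥ inner = 47 35 de ∥ fa.
Outer hash (tag): sum = 71+53+222+250 = 596; mod 256 = 84 → 54.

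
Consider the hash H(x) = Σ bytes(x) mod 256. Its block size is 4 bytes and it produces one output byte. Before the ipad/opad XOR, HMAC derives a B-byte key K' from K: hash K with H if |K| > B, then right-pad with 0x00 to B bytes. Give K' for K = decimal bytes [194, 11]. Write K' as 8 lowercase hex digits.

Key decimal bytes [194, 11] = c2 0b is 2 bytes ≤ B = 4; zero-pad to 4 bytes: K' = c2 0b 00 00.

c20b0000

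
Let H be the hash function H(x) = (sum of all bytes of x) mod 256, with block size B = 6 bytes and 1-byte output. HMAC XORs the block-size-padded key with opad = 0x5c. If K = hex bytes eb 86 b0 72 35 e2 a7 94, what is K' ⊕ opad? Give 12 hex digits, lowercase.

b95c5c5c5c5c

Key hex bytes eb 86 b0 72 35 e2 a7 94 is 8 bytes > B = 6, so hash it first: H(key) = e5, then zero-pad to 6 bytes: K' = e5 00 00 00 00 00.
XOR each byte with 0x5c: e5⊕5c=b9, 00⊕5c=5c, 00⊕5c=5c, 00⊕5c=5c, 00⊕5c=5c, 00⊕5c=5c.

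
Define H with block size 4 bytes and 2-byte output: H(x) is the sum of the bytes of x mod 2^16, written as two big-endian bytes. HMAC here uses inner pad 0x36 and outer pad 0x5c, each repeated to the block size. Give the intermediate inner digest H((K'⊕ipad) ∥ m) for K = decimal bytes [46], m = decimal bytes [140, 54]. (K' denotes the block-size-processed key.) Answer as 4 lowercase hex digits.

017c

Key decimal bytes [46] = 2e is 1 byte ≤ B = 4; zero-pad to 4 bytes: K' = 2e 00 00 00.
K' ⊕ ipad = 18 36 36 36.
Inner input = 18 36 36 36 ∥ 8c 36.
Inner hash: sum = 24+54+54+54+140+54 = 380 → 01 7c.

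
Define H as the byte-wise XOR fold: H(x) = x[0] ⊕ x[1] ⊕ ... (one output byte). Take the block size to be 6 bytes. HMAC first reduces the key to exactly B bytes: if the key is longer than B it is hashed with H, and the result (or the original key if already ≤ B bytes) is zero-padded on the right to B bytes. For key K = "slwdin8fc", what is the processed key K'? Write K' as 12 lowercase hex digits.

|K| = 9 > B = 6, so first hash the key.
H(K): XOR 73⊕6c⊕77⊕64⊕69⊕6e⊕38⊕66⊕63 = 36.
Zero-pad H(K) = 36 to 6 bytes: K' = 36 00 00 00 00 00.

360000000000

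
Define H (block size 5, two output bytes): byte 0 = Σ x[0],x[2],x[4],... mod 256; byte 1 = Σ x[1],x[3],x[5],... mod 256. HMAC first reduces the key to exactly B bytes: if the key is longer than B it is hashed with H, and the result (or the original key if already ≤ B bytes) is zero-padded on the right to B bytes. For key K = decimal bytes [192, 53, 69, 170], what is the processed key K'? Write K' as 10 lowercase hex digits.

Key decimal bytes [192, 53, 69, 170] = c0 35 45 aa is 4 bytes ≤ B = 5; zero-pad to 5 bytes: K' = c0 35 45 aa 00.

c03545aa00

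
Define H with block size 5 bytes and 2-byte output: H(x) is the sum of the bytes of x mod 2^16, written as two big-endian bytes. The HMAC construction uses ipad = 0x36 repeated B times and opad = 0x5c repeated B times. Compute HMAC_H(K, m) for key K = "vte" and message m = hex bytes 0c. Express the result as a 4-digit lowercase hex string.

0191

Key "vte" = 76 74 65 is 3 bytes ≤ B = 5; zero-pad to 5 bytes: K' = 76 74 65 00 00.
K' ⊕ ipad = 40 42 53 36 36.  K' ⊕ opad = 2a 28 39 5c 5c.
Inner input = (K'⊕ipad) ∥ m = 40 42 53 36 36 ∥ 0c.
Inner hash: sum = 64+66+83+54+54+12 = 333 → 01 4d.
Outer input = (K'⊕opad) ∥ inner = 2a 28 39 5c 5c ∥ 01 4d.
Outer hash (tag): sum = 42+40+57+92+92+1+77 = 401 → 01 91.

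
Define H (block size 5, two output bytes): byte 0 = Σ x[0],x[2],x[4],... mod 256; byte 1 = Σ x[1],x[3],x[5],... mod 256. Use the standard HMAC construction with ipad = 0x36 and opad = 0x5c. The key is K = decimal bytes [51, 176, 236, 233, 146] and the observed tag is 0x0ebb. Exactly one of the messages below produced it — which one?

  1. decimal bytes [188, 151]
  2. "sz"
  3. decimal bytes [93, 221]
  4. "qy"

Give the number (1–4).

Key decimal bytes [51, 176, 236, 233, 146] = 33 b0 ec e9 92 is exactly B = 5 bytes: K' = 33 b0 ec e9 92.
K' ⊕ ipad = 05 86 da df a4; K' ⊕ opad = 6f ec b0 b5 ce.
m1: inner = H(05 86 da df a4 bc 97) = 1a 21; tag = H(6f ec b0 b5 ce 1a 21) = 0ebb ← matches
m2: inner = H(05 86 da df a4 73 7a) = fd d8; tag = H(6f ec b0 b5 ce fd d8) = c59e
m3: inner = H(05 86 da df a4 5d dd) = 60 c2; tag = H(6f ec b0 b5 ce 60 c2) = af01
m4: inner = H(05 86 da df a4 71 79) = fc d6; tag = H(6f ec b0 b5 ce fc d6) = c39d

1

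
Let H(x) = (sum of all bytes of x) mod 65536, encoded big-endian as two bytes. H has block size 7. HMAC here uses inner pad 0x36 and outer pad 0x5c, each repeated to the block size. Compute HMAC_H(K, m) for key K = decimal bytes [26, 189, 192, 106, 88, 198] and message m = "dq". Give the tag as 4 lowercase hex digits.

Key decimal bytes [26, 189, 192, 106, 88, 198] = 1a bd c0 6a 58 c6 is 6 bytes ≤ B = 7; zero-pad to 7 bytes: K' = 1a bd c0 6a 58 c6 00.
K' ⊕ ipad = 2c 8b f6 5c 6e f0 36.  K' ⊕ opad = 46 e1 9c 36 04 9a 5c.
Inner input = (K'⊕ipad) ∥ m = 2c 8b f6 5c 6e f0 36 ∥ 64 71.
Inner hash: sum = 44+139+246+92+110+240+54+100+113 = 1138 → 04 72.
Outer input = (K'⊕opad) ∥ inner = 46 e1 9c 36 04 9a 5c ∥ 04 72.
Outer hash (tag): sum = 70+225+156+54+4+154+92+4+114 = 873 → 03 69.

0369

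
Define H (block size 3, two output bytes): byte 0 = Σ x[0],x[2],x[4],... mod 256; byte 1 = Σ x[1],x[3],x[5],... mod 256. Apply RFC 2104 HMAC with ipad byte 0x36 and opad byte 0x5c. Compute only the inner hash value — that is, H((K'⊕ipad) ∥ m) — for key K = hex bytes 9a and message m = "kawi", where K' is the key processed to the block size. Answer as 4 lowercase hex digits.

Key hex bytes 9a is 1 byte ≤ B = 3; zero-pad to 3 bytes: K' = 9a 00 00.
K' ⊕ ipad = ac 36 36.
Inner input = ac 36 36 ∥ 6b 61 77 69.
Inner hash: even-index sum = 428 mod 256 = 172; odd-index sum = 280 mod 256 = 24 → ac 18.

ac18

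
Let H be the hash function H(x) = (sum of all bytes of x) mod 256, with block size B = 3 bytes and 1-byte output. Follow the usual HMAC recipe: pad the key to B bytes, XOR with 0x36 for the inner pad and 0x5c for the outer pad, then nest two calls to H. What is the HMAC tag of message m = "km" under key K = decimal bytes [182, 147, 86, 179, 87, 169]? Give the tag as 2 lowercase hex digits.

6e

Key decimal bytes [182, 147, 86, 179, 87, 169] = b6 93 56 b3 57 a9 is 6 bytes > B = 3, so hash it first: H(key) = 52, then zero-pad to 3 bytes: K' = 52 00 00.
K' ⊕ ipad = 64 36 36.  K' ⊕ opad = 0e 5c 5c.
Inner input = (K'⊕ipad) ∥ m = 64 36 36 ∥ 6b 6d.
Inner hash: sum = 100+54+54+107+109 = 424; mod 256 = 168 → a8.
Outer input = (K'⊕opad) ∥ inner = 0e 5c 5c ∥ a8.
Outer hash (tag): sum = 14+92+92+168 = 366; mod 256 = 110 → 6e.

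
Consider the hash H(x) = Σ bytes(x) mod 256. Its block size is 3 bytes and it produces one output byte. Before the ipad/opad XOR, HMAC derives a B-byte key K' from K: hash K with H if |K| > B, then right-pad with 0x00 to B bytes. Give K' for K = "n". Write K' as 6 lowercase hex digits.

6e0000

Key "n" = 6e is 1 byte ≤ B = 3; zero-pad to 3 bytes: K' = 6e 00 00.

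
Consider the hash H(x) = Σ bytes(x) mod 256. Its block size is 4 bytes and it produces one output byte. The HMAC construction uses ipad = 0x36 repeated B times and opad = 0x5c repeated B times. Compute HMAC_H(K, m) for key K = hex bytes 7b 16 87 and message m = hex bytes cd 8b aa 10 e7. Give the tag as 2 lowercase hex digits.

Key hex bytes 7b 16 87 is 3 bytes ≤ B = 4; zero-pad to 4 bytes: K' = 7b 16 87 00.
K' ⊕ ipad = 4d 20 b1 36.  K' ⊕ opad = 27 4a db 5c.
Inner input = (K'⊕ipad) ∥ m = 4d 20 b1 36 ∥ cd 8b aa 10 e7.
Inner hash: sum = 77+32+177+54+205+139+170+16+231 = 1101; mod 256 = 77 → 4d.
Outer input = (K'⊕opad) ∥ inner = 27 4a db 5c ∥ 4d.
Outer hash (tag): sum = 39+74+219+92+77 = 501; mod 256 = 245 → f5.

f5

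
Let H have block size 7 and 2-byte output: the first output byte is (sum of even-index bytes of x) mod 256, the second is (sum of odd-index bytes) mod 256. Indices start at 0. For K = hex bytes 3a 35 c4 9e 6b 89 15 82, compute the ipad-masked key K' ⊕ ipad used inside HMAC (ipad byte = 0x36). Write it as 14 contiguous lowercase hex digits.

Key hex bytes 3a 35 c4 9e 6b 89 15 82 is 8 bytes > B = 7, so hash it first: H(key) = 7e de, then zero-pad to 7 bytes: K' = 7e de 00 00 00 00 00.
XOR each byte with 0x36: 7e⊕36=48, de⊕36=e8, 00⊕36=36, 00⊕36=36, 00⊕36=36, 00⊕36=36, 00⊕36=36.

48e83636363636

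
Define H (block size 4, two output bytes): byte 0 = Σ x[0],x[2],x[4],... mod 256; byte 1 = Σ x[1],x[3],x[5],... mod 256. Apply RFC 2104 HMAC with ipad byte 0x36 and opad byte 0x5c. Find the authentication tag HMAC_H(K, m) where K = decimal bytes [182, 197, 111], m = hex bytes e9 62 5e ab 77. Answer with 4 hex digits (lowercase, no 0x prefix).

b42b

Key decimal bytes [182, 197, 111] = b6 c5 6f is 3 bytes ≤ B = 4; zero-pad to 4 bytes: K' = b6 c5 6f 00.
K' ⊕ ipad = 80 f3 59 36.  K' ⊕ opad = ea 99 33 5c.
Inner input = (K'⊕ipad) ∥ m = 80 f3 59 36 ∥ e9 62 5e ab 77.
Inner hash: even-index sum = 663 mod 256 = 151; odd-index sum = 566 mod 256 = 54 → 97 36.
Outer input = (K'⊕opad) ∥ inner = ea 99 33 5c ∥ 97 36.
Outer hash (tag): even-index sum = 436 mod 256 = 180; odd-index sum = 299 mod 256 = 43 → b4 2b.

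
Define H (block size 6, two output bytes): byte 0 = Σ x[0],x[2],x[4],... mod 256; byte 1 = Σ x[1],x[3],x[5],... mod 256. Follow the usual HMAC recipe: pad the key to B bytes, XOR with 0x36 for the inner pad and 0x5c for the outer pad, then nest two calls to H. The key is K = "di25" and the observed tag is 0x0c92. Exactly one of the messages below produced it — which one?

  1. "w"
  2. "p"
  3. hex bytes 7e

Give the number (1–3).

3

Key "di25" = 64 69 32 35 is 4 bytes ≤ B = 6; zero-pad to 6 bytes: K' = 64 69 32 35 00 00.
K' ⊕ ipad = 52 5f 04 03 36 36; K' ⊕ opad = 38 35 6e 69 5c 5c.
m1: inner = H(52 5f 04 03 36 36 77) = 03 98; tag = H(38 35 6e 69 5c 5c 03 98) = 0592
m2: inner = H(52 5f 04 03 36 36 70) = fc 98; tag = H(38 35 6e 69 5c 5c fc 98) = fe92
m3: inner = H(52 5f 04 03 36 36 7e) = 0a 98; tag = H(38 35 6e 69 5c 5c 0a 98) = 0c92 ← matches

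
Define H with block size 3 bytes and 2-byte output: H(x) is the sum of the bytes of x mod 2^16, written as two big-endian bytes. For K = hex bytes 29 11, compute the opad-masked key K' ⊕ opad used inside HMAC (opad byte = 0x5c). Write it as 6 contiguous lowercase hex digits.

754d5c

Key hex bytes 29 11 is 2 bytes ≤ B = 3; zero-pad to 3 bytes: K' = 29 11 00.
XOR each byte with 0x5c: 29⊕5c=75, 11⊕5c=4d, 00⊕5c=5c.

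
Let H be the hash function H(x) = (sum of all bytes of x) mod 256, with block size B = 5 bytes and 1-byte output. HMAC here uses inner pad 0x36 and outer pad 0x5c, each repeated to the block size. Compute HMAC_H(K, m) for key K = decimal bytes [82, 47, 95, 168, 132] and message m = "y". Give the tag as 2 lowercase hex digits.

Key decimal bytes [82, 47, 95, 168, 132] = 52 2f 5f a8 84 is exactly B = 5 bytes: K' = 52 2f 5f a8 84.
K' ⊕ ipad = 64 19 69 9e b2.  K' ⊕ opad = 0e 73 03 f4 d8.
Inner input = (K'⊕ipad) ∥ m = 64 19 69 9e b2 ∥ 79.
Inner hash: sum = 100+25+105+158+178+121 = 687; mod 256 = 175 → af.
Outer input = (K'⊕opad) ∥ inner = 0e 73 03 f4 d8 ∥ af.
Outer hash (tag): sum = 14+115+3+244+216+175 = 767; mod 256 = 255 → ff.

ff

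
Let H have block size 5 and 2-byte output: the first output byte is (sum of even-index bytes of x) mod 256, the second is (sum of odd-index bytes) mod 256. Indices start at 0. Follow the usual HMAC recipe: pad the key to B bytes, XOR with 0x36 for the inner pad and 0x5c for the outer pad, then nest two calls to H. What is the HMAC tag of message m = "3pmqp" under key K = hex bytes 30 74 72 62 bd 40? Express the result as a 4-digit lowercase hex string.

215c

Key hex bytes 30 74 72 62 bd 40 is 6 bytes > B = 5, so hash it first: H(key) = 5f 16, then zero-pad to 5 bytes: K' = 5f 16 00 00 00.
K' ⊕ ipad = 69 20 36 36 36.  K' ⊕ opad = 03 4a 5c 5c 5c.
Inner input = (K'⊕ipad) ∥ m = 69 20 36 36 36 ∥ 33 70 6d 71 70.
Inner hash: even-index sum = 438 mod 256 = 182; odd-index sum = 358 mod 256 = 102 → b6 66.
Outer input = (K'⊕opad) ∥ inner = 03 4a 5c 5c 5c ∥ b6 66.
Outer hash (tag): even-index sum = 289 mod 256 = 33; odd-index sum = 348 mod 256 = 92 → 21 5c.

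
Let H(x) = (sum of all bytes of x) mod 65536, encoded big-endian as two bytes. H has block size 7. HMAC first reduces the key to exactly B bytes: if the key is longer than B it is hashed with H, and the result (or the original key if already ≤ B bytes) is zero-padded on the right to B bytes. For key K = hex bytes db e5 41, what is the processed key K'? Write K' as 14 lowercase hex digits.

dbe54100000000

Key hex bytes db e5 41 is 3 bytes ≤ B = 7; zero-pad to 7 bytes: K' = db e5 41 00 00 00 00.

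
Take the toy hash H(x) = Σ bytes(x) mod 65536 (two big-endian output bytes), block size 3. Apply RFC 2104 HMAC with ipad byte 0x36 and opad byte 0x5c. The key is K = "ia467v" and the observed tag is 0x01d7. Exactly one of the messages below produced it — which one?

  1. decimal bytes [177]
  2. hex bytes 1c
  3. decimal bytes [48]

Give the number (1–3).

2

Key "ia467v" = 69 61 34 36 37 76 is 6 bytes > B = 3, so hash it first: H(key) = 01 e1, then zero-pad to 3 bytes: K' = 01 e1 00.
K' ⊕ ipad = 37 d7 36; K' ⊕ opad = 5d bd 5c.
m1: inner = H(37 d7 36 b1) = 01 f5; tag = H(5d bd 5c 01 f5) = 026c
m2: inner = H(37 d7 36 1c) = 01 60; tag = H(5d bd 5c 01 60) = 01d7 ← matches
m3: inner = H(37 d7 36 30) = 01 74; tag = H(5d bd 5c 01 74) = 01eb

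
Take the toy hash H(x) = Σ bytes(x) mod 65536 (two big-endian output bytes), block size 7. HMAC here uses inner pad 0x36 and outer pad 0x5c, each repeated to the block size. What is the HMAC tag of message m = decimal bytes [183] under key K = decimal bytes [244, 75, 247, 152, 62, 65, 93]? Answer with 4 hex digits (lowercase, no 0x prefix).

0301

Key decimal bytes [244, 75, 247, 152, 62, 65, 93] = f4 4b f7 98 3e 41 5d is exactly B = 7 bytes: K' = f4 4b f7 98 3e 41 5d.
K' ⊕ ipad = c2 7d c1 ae 08 77 6b.  K' ⊕ opad = a8 17 ab c4 62 1d 01.
Inner input = (K'⊕ipad) ∥ m = c2 7d c1 ae 08 77 6b ∥ b7.
Inner hash: sum = 194+125+193+174+8+119+107+183 = 1103 → 04 4f.
Outer input = (K'⊕opad) ∥ inner = a8 17 ab c4 62 1d 01 ∥ 04 4f.
Outer hash (tag): sum = 168+23+171+196+98+29+1+4+79 = 769 → 03 01.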